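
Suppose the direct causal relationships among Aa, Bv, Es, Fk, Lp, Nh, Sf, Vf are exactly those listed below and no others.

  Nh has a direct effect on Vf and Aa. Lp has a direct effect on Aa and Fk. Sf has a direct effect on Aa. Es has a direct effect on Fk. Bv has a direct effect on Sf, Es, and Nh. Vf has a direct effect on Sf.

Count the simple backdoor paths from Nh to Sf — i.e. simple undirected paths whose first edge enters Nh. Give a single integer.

A backdoor path from Nh to Sf is any simple undirected path whose first edge points into Nh (i.e. leaves Nh via a parent).
Parents of Nh: {Bv}.
Enumerating:
  P1: Nh <- Bv -> Es -> Fk <- Lp -> Aa <- Sf
  P2: Nh <- Bv -> Sf
That exhausts the simple backdoor paths. Count: 2.

2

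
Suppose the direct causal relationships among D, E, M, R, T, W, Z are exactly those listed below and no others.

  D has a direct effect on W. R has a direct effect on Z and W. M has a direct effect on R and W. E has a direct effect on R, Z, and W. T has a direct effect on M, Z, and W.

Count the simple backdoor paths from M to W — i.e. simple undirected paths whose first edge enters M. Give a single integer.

5

A backdoor path from M to W is any simple undirected path whose first edge points into M (i.e. leaves M via a parent).
Parents of M: {T}.
Enumerating:
  P1: M <- T -> Z <- E -> R -> W
  P2: M <- T -> Z <- E -> W
  P3: M <- T -> Z <- R <- E -> W
  P4: M <- T -> Z <- R -> W
  P5: M <- T -> W
That exhausts the simple backdoor paths. Count: 5.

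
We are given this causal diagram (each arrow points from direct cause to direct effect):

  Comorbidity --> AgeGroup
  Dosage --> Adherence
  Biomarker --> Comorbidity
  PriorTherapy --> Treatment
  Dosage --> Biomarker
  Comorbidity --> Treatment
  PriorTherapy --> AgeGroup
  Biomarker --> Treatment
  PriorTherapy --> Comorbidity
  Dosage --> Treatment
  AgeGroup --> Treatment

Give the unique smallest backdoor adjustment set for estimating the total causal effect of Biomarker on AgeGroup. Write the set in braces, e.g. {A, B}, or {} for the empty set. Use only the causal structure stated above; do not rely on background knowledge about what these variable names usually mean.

{}

Variables eligible for adjustment (non-descendants of Biomarker, excluding Biomarker and AgeGroup): {Adherence, Dosage, PriorTherapy}.
Backdoor paths from Biomarker to AgeGroup:
  P1: Biomarker <- Dosage -> Treatment <- PriorTherapy -> Comorbidity -> AgeGroup
  P2: Biomarker <- Dosage -> Treatment <- PriorTherapy -> AgeGroup
  P3: Biomarker <- Dosage -> Treatment <- Comorbidity <- PriorTherapy -> AgeGroup
  P4: Biomarker <- Dosage -> Treatment <- Comorbidity -> AgeGroup
  P5: Biomarker <- Dosage -> Treatment <- AgeGroup
Each backdoor path contains an unconditioned collider, so every path is already blocked with the empty conditioning set:
  P1: blocked at collider Treatment (neither it nor any descendant is in the conditioning set).
  P2: blocked at collider Treatment (neither it nor any descendant is in the conditioning set).
  P3: blocked at collider Treatment (neither it nor any descendant is in the conditioning set).
  P4: blocked at collider Treatment (neither it nor any descendant is in the conditioning set).
  P5: blocked at collider Treatment (neither it nor any descendant is in the conditioning set).
The empty set is therefore the unique smallest valid set.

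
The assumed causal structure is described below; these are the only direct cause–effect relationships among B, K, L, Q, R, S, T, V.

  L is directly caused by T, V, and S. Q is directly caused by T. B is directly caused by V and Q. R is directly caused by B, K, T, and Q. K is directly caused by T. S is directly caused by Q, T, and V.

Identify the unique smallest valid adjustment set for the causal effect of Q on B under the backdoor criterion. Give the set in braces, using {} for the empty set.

Variables eligible for adjustment (non-descendants of Q, excluding Q and B): {K, T, V}.
Backdoor paths from Q to B:
  P1: Q <- T -> S <- V -> B
  P2: Q <- T -> S -> L <- V -> B
  P3: Q <- T -> L <- V -> B
  P4: Q <- T -> L <- S <- V -> B
  P5: Q <- T -> K -> R <- B
  P6: Q <- T -> R <- B
Each backdoor path contains an unconditioned collider, so every path is already blocked with the empty conditioning set:
  P1: blocked at collider S (neither it nor any descendant is in the conditioning set).
  P2: blocked at collider L (neither it nor any descendant is in the conditioning set).
  P3: blocked at collider L (neither it nor any descendant is in the conditioning set).
  P4: blocked at collider L (neither it nor any descendant is in the conditioning set).
  P5: blocked at collider R (neither it nor any descendant is in the conditioning set).
  P6: blocked at collider R (neither it nor any descendant is in the conditioning set).
The empty set is therefore the unique smallest valid set.

{}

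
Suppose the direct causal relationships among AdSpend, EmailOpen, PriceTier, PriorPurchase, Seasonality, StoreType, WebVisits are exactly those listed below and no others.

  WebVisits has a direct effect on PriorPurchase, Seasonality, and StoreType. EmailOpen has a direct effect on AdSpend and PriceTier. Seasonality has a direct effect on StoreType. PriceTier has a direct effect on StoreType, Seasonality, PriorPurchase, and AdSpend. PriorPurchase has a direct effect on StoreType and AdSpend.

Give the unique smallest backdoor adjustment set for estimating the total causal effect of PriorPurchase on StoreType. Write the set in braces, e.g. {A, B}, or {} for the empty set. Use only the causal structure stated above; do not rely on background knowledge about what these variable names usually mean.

{PriceTier, WebVisits}

Variables eligible for adjustment (non-descendants of PriorPurchase, excluding PriorPurchase and StoreType): {EmailOpen, PriceTier, Seasonality, WebVisits}.
Backdoor paths from PriorPurchase to StoreType:
  P1: PriorPurchase <- PriceTier -> Seasonality <- WebVisits -> StoreType
  P2: PriorPurchase <- PriceTier -> Seasonality -> StoreType
  P3: PriorPurchase <- PriceTier -> StoreType
  P4: PriorPurchase <- WebVisits -> Seasonality <- PriceTier -> StoreType
  P5: PriorPurchase <- WebVisits -> Seasonality -> StoreType
  P6: PriorPurchase <- WebVisits -> StoreType
The empty set is not sufficient: P2 (PriorPurchase <- PriceTier -> Seasonality -> StoreType) has no collider blocking it and no conditioned non-collider, so it is open.
Try {PriceTier, WebVisits}:
  P1: blocked at fork node PriceTier ∈ conditioning set.
  P2: blocked at fork node PriceTier ∈ conditioning set.
  P3: blocked at fork node PriceTier ∈ conditioning set.
  P4: blocked at fork node WebVisits ∈ conditioning set.
  P5: blocked at fork node WebVisits ∈ conditioning set.
  P6: blocked at fork node WebVisits ∈ conditioning set.
{PriceTier, WebVisits} contains no descendant of PriorPurchase and blocks every backdoor path.
Every element of {PriceTier, WebVisits} is needed (dropping PriceTier leaves P2 open; dropping WebVisits leaves P5 open), so no proper subset is valid.
Among all size-2 subsets of the eligible variables, only {PriceTier, WebVisits} blocks every backdoor path, so it is the unique smallest valid adjustment set.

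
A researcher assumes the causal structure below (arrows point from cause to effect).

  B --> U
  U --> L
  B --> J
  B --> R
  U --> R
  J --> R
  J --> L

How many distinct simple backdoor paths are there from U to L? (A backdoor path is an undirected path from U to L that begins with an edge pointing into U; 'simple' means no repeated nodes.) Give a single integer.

A backdoor path from U to L is any simple undirected path whose first edge points into U (i.e. leaves U via a parent).
Parents of U: {B}.
Enumerating:
  P1: U <- B -> J -> L
  P2: U <- B -> R <- J -> L
That exhausts the simple backdoor paths. Count: 2.

2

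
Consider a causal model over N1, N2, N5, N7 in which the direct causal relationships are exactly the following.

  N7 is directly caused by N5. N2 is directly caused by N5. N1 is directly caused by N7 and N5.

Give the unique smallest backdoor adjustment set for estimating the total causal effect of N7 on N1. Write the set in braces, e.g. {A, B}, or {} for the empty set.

{N5}

Variables eligible for adjustment (non-descendants of N7, excluding N7 and N1): {N2, N5}.
Backdoor paths from N7 to N1:
  P1: N7 <- N5 -> N1
The empty set is not sufficient: P1 (N7 <- N5 -> N1) has no collider blocking it and no conditioned non-collider, so it is open.
Try {N5}:
  P1: blocked at fork node N5 ∈ conditioning set.
{N5} contains no descendant of N7 and blocks every backdoor path.
No other singleton works — e.g. {N2} leaves P1 open — so {N5} is the unique smallest valid adjustment set.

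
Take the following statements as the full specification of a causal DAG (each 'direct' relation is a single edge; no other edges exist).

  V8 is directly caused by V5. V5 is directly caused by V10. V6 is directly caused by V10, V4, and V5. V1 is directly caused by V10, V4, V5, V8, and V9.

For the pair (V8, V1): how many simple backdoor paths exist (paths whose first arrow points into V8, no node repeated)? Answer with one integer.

5

A backdoor path from V8 to V1 is any simple undirected path whose first edge points into V8 (i.e. leaves V8 via a parent).
Parents of V8: {V5}.
Enumerating:
  P1: V8 <- V5 <- V10 -> V6 <- V4 -> V1
  P2: V8 <- V5 <- V10 -> V1
  P3: V8 <- V5 -> V6 <- V10 -> V1
  P4: V8 <- V5 -> V6 <- V4 -> V1
  P5: V8 <- V5 -> V1
That exhausts the simple backdoor paths. Count: 5.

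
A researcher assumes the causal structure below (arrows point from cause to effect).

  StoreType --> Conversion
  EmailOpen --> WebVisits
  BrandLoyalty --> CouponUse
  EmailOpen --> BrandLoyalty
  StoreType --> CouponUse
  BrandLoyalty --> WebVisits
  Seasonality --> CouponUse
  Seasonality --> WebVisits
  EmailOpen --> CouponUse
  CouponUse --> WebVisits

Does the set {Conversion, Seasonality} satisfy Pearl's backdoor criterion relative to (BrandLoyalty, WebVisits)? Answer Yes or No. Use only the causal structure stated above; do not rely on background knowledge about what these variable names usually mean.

Backdoor paths from BrandLoyalty to WebVisits (paths whose first edge points into BrandLoyalty):
  P1: BrandLoyalty <- EmailOpen -> CouponUse <- Seasonality -> WebVisits
  P2: BrandLoyalty <- EmailOpen -> CouponUse -> WebVisits
  P3: BrandLoyalty <- EmailOpen -> WebVisits
Condition 1 (no descendant of BrandLoyalty in the set): holds — descendants of BrandLoyalty are {CouponUse, WebVisits}; none are in {Conversion, Seasonality}.
Condition 2 (every backdoor path blocked by {Conversion, Seasonality}):
  P1: blocked at collider CouponUse (neither it nor any descendant is in the conditioning set).
  P2: open — no interior node is in the conditioning set.
  P3: open — no interior node is in the conditioning set.
{Conversion, Seasonality} does not satisfy the backdoor criterion.

No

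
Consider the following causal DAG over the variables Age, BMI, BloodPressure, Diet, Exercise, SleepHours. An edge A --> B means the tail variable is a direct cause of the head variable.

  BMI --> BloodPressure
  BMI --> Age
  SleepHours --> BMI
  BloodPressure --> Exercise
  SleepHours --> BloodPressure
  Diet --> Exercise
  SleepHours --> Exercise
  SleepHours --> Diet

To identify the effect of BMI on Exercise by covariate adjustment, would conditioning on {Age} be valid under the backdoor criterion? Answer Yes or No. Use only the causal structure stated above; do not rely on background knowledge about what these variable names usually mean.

Backdoor paths from BMI to Exercise (paths whose first edge points into BMI):
  P1: BMI <- SleepHours -> BloodPressure -> Exercise
  P2: BMI <- SleepHours -> Diet -> Exercise
  P3: BMI <- SleepHours -> Exercise
Condition 1 (no descendant of BMI in the set): FAILS — Age is a descendant of BMI.
Condition 2 (every backdoor path blocked by {Age}):
  P1: open — no interior node is in the conditioning set.
  P2: open — no interior node is in the conditioning set.
  P3: open — no interior node is in the conditioning set.
{Age} does not satisfy the backdoor criterion.

No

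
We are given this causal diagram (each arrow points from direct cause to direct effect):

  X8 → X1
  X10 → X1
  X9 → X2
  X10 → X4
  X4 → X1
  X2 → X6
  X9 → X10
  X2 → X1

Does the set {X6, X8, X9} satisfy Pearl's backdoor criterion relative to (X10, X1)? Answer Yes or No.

Backdoor paths from X10 to X1 (paths whose first edge points into X10):
  P1: X10 <- X9 -> X2 -> X1
Condition 1 (no descendant of X10 in the set): holds — descendants of X10 are {X1, X4}; none are in {X6, X8, X9}.
Condition 2 (every backdoor path blocked by {X6, X8, X9}):
  P1: blocked at fork node X9 ∈ conditioning set.
{X6, X8, X9} satisfies the backdoor criterion.

Yes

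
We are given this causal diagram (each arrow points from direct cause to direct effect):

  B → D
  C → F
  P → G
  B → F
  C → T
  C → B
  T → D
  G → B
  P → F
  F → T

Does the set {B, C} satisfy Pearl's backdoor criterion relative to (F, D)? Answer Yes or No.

Backdoor paths from F to D (paths whose first edge points into F):
  P1: F <- P -> G -> B <- C -> T -> D
  P2: F <- P -> G -> B -> D
  P3: F <- C -> B -> D
  P4: F <- C -> T -> D
  P5: F <- B <- C -> T -> D
  P6: F <- B -> D
Condition 1 (no descendant of F in the set): holds — descendants of F are {D, T}; none are in {B, C}.
Condition 2 (every backdoor path blocked by {B, C}):
  P1: blocked at fork node C ∈ conditioning set.
  P2: blocked at chain node B ∈ conditioning set.
  P3: blocked at fork node C ∈ conditioning set.
  P4: blocked at fork node C ∈ conditioning set.
  P5: blocked at chain node B ∈ conditioning set.
  P6: blocked at fork node B ∈ conditioning set.
{B, C} satisfies the backdoor criterion.

Yes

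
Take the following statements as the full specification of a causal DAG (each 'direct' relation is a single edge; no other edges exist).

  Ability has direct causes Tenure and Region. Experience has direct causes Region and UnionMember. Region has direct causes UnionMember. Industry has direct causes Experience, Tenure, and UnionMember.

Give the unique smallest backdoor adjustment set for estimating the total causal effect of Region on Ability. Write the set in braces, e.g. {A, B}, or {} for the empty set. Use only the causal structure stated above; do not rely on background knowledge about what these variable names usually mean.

{}

Variables eligible for adjustment (non-descendants of Region, excluding Region and Ability): {Tenure, UnionMember}.
Backdoor paths from Region to Ability:
  P1: Region <- UnionMember -> Experience -> Industry <- Tenure -> Ability
  P2: Region <- UnionMember -> Industry <- Tenure -> Ability
Each backdoor path contains an unconditioned collider, so every path is already blocked with the empty conditioning set:
  P1: blocked at collider Industry (neither it nor any descendant is in the conditioning set).
  P2: blocked at collider Industry (neither it nor any descendant is in the conditioning set).
The empty set is therefore the unique smallest valid set.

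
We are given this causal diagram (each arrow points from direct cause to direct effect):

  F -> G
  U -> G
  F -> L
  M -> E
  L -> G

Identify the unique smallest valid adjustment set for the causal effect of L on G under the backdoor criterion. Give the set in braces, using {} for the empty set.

Variables eligible for adjustment (non-descendants of L, excluding L and G): {E, F, M, U}.
Backdoor paths from L to G:
  P1: L <- F -> G
The empty set is not sufficient: P1 (L <- F -> G) has no collider blocking it and no conditioned non-collider, so it is open.
Try {F}:
  P1: blocked at fork node F ∈ conditioning set.
{F} contains no descendant of L and blocks every backdoor path.
No other singleton works — e.g. {U} leaves P1 open — so {F} is the unique smallest valid adjustment set.

{F}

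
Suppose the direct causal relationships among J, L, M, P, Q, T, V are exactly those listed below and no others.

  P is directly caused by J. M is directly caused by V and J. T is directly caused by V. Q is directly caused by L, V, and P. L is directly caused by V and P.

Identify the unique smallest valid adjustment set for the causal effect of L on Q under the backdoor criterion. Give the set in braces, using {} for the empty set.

{P, V}

Variables eligible for adjustment (non-descendants of L, excluding L and Q): {J, M, P, T, V}.
Backdoor paths from L to Q:
  P1: L <- V -> M <- J -> P -> Q
  P2: L <- V -> Q
  P3: L <- P <- J -> M <- V -> Q
  P4: L <- P -> Q
The empty set is not sufficient: P2 (L <- V -> Q) has no collider blocking it and no conditioned non-collider, so it is open.
Try {P, V}:
  P1: blocked at fork node V ∈ conditioning set.
  P2: blocked at fork node V ∈ conditioning set.
  P3: blocked at chain node P ∈ conditioning set.
  P4: blocked at fork node P ∈ conditioning set.
{P, V} contains no descendant of L and blocks every backdoor path.
Every element of {P, V} is needed (dropping P leaves P4 open; dropping V leaves P2 open), so no proper subset is valid.
Among all size-2 subsets of the eligible variables, only {P, V} blocks every backdoor path, so it is the unique smallest valid adjustment set.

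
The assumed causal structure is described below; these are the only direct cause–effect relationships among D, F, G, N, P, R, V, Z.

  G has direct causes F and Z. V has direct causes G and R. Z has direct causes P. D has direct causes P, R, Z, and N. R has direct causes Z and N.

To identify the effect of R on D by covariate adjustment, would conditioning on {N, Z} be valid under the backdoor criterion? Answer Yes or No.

Yes

Backdoor paths from R to D (paths whose first edge points into R):
  P1: R <- N -> D
  P2: R <- Z <- P -> D
  P3: R <- Z -> D
Condition 1 (no descendant of R in the set): holds — descendants of R are {D, V}; none are in {N, Z}.
Condition 2 (every backdoor path blocked by {N, Z}):
  P1: blocked at fork node N ∈ conditioning set.
  P2: blocked at chain node Z ∈ conditioning set.
  P3: blocked at fork node Z ∈ conditioning set.
{N, Z} satisfies the backdoor criterion.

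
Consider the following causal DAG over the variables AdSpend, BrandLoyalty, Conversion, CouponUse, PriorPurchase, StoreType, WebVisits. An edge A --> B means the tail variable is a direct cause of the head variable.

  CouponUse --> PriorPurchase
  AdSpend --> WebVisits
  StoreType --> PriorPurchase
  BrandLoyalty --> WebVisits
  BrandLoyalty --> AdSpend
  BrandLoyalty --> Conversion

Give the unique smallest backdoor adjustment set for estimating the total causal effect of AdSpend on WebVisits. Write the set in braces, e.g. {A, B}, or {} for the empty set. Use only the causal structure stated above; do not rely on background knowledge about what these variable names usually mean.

Variables eligible for adjustment (non-descendants of AdSpend, excluding AdSpend and WebVisits): {BrandLoyalty, Conversion, CouponUse, PriorPurchase, StoreType}.
Backdoor paths from AdSpend to WebVisits:
  P1: AdSpend <- BrandLoyalty -> WebVisits
The empty set is not sufficient: P1 (AdSpend <- BrandLoyalty -> WebVisits) has no collider blocking it and no conditioned non-collider, so it is open.
Try {BrandLoyalty}:
  P1: blocked at fork node BrandLoyalty ∈ conditioning set.
{BrandLoyalty} contains no descendant of AdSpend and blocks every backdoor path.
No other singleton works — e.g. {StoreType} leaves P1 open — so {BrandLoyalty} is the unique smallest valid adjustment set.

{BrandLoyalty}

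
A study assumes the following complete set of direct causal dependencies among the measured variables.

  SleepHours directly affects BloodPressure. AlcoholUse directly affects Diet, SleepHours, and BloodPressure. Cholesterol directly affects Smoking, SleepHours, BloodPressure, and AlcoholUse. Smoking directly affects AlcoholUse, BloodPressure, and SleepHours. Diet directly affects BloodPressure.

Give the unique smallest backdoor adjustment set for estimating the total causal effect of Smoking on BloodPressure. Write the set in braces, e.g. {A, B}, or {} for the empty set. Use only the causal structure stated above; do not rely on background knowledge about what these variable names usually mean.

Variables eligible for adjustment (non-descendants of Smoking, excluding Smoking and BloodPressure): {Cholesterol}.
Backdoor paths from Smoking to BloodPressure:
  P1: Smoking <- Cholesterol -> AlcoholUse -> SleepHours -> BloodPressure
  P2: Smoking <- Cholesterol -> AlcoholUse -> Diet -> BloodPressure
  P3: Smoking <- Cholesterol -> AlcoholUse -> BloodPressure
  P4: Smoking <- Cholesterol -> SleepHours <- AlcoholUse -> Diet -> BloodPressure
  P5: Smoking <- Cholesterol -> SleepHours <- AlcoholUse -> BloodPressure
  P6: Smoking <- Cholesterol -> SleepHours -> BloodPressure
  P7: Smoking <- Cholesterol -> BloodPressure
The empty set is not sufficient: P1 (Smoking <- Cholesterol -> AlcoholUse -> SleepHours -> BloodPressure) has no collider blocking it and no conditioned non-collider, so it is open.
Try {Cholesterol}:
  P1: blocked at fork node Cholesterol ∈ conditioning set.
  P2: blocked at fork node Cholesterol ∈ conditioning set.
  P3: blocked at fork node Cholesterol ∈ conditioning set.
  P4: blocked at fork node Cholesterol ∈ conditioning set.
  P5: blocked at fork node Cholesterol ∈ conditioning set.
  P6: blocked at fork node Cholesterol ∈ conditioning set.
  P7: blocked at fork node Cholesterol ∈ conditioning set.
{Cholesterol} contains no descendant of Smoking and blocks every backdoor path.
{Cholesterol} is the unique smallest valid adjustment set.

{Cholesterol}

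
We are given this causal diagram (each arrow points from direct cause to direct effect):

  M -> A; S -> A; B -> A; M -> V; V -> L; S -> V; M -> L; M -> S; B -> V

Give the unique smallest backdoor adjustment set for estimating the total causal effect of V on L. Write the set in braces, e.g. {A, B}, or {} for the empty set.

{M}

Variables eligible for adjustment (non-descendants of V, excluding V and L): {A, B, M, S}.
Backdoor paths from V to L:
  P1: V <- M -> L
  P2: V <- B -> A <- M -> L
  P3: V <- B -> A <- S <- M -> L
  P4: V <- S <- M -> L
  P5: V <- S -> A <- M -> L
The empty set is not sufficient: P1 (V <- M -> L) has no collider blocking it and no conditioned non-collider, so it is open.
Try {M}:
  P1: blocked at fork node M ∈ conditioning set.
  P2: blocked at collider A (neither it nor any descendant is in the conditioning set).
  P3: blocked at collider A (neither it nor any descendant is in the conditioning set).
  P4: blocked at fork node M ∈ conditioning set.
  P5: blocked at collider A (neither it nor any descendant is in the conditioning set).
{M} contains no descendant of V and blocks every backdoor path.
No other singleton works — e.g. {B} leaves P1 open — so {M} is the unique smallest valid adjustment set.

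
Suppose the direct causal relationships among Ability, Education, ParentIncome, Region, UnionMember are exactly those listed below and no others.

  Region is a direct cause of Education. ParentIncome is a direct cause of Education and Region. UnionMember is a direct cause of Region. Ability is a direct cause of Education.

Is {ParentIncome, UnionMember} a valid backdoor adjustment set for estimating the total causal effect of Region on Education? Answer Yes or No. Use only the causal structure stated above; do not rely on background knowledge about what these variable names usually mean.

Backdoor paths from Region to Education (paths whose first edge points into Region):
  P1: Region <- ParentIncome -> Education
Condition 1 (no descendant of Region in the set): holds — descendants of Region are {Education}; none are in {ParentIncome, UnionMember}.
Condition 2 (every backdoor path blocked by {ParentIncome, UnionMember}):
  P1: blocked at fork node ParentIncome ∈ conditioning set.
{ParentIncome, UnionMember} satisfies the backdoor criterion.

Yes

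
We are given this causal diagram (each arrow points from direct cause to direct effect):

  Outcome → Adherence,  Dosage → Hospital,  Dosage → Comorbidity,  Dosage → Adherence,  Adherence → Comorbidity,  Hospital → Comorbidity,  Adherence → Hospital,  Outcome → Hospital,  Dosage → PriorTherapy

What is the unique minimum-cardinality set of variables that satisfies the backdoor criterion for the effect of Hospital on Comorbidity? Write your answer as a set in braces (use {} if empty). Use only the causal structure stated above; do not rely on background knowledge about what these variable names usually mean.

{Adherence, Dosage}

Variables eligible for adjustment (non-descendants of Hospital, excluding Hospital and Comorbidity): {Adherence, Dosage, Outcome, PriorTherapy}.
Backdoor paths from Hospital to Comorbidity:
  P1: Hospital <- Dosage -> Adherence -> Comorbidity
  P2: Hospital <- Dosage -> Comorbidity
  P3: Hospital <- Outcome -> Adherence <- Dosage -> Comorbidity
  P4: Hospital <- Outcome -> Adherence -> Comorbidity
  P5: Hospital <- Adherence <- Dosage -> Comorbidity
  P6: Hospital <- Adherence -> Comorbidity
The empty set is not sufficient: P1 (Hospital <- Dosage -> Adherence -> Comorbidity) has no collider blocking it and no conditioned non-collider, so it is open.
Try {Adherence, Dosage}:
  P1: blocked at fork node Dosage ∈ conditioning set.
  P2: blocked at fork node Dosage ∈ conditioning set.
  P3: blocked at fork node Dosage ∈ conditioning set.
  P4: blocked at chain node Adherence ∈ conditioning set.
  P5: blocked at chain node Adherence ∈ conditioning set.
  P6: blocked at fork node Adherence ∈ conditioning set.
{Adherence, Dosage} contains no descendant of Hospital and blocks every backdoor path.
Every element of {Adherence, Dosage} is needed (dropping Adherence leaves P4 open; dropping Dosage leaves P2 open), so no proper subset is valid.
Among all size-2 subsets of the eligible variables, only {Adherence, Dosage} blocks every backdoor path, so it is the unique smallest valid adjustment set.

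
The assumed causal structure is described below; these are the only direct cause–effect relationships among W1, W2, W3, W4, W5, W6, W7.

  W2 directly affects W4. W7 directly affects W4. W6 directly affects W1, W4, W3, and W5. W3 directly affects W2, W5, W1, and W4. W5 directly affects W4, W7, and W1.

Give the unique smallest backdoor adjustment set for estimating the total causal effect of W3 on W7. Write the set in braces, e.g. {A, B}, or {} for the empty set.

{W6}

Variables eligible for adjustment (non-descendants of W3, excluding W3 and W7): {W6}.
Backdoor paths from W3 to W7:
  P1: W3 <- W6 -> W5 -> W7
  P2: W3 <- W6 -> W5 -> W4 <- W7
  P3: W3 <- W6 -> W1 <- W5 -> W7
  P4: W3 <- W6 -> W1 <- W5 -> W4 <- W7
  P5: W3 <- W6 -> W4 <- W5 -> W7
  P6: W3 <- W6 -> W4 <- W7
The empty set is not sufficient: P1 (W3 <- W6 -> W5 -> W7) has no collider blocking it and no conditioned non-collider, so it is open.
Try {W6}:
  P1: blocked at fork node W6 ∈ conditioning set.
  P2: blocked at fork node W6 ∈ conditioning set.
  P3: blocked at fork node W6 ∈ conditioning set.
  P4: blocked at fork node W6 ∈ conditioning set.
  P5: blocked at fork node W6 ∈ conditioning set.
  P6: blocked at fork node W6 ∈ conditioning set.
{W6} contains no descendant of W3 and blocks every backdoor path.
{W6} is the unique smallest valid adjustment set.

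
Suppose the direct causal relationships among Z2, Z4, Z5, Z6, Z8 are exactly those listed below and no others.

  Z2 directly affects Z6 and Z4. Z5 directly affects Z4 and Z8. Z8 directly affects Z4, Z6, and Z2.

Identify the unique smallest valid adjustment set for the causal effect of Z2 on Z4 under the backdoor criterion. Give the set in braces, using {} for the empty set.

{Z8}

Variables eligible for adjustment (non-descendants of Z2, excluding Z2 and Z4): {Z5, Z8}.
Backdoor paths from Z2 to Z4:
  P1: Z2 <- Z8 <- Z5 -> Z4
  P2: Z2 <- Z8 -> Z4
The empty set is not sufficient: P1 (Z2 <- Z8 <- Z5 -> Z4) has no collider blocking it and no conditioned non-collider, so it is open.
Try {Z8}:
  P1: blocked at chain node Z8 ∈ conditioning set.
  P2: blocked at fork node Z8 ∈ conditioning set.
{Z8} contains no descendant of Z2 and blocks every backdoor path.
No other singleton works — e.g. {Z5} leaves P2 open — so {Z8} is the unique smallest valid adjustment set.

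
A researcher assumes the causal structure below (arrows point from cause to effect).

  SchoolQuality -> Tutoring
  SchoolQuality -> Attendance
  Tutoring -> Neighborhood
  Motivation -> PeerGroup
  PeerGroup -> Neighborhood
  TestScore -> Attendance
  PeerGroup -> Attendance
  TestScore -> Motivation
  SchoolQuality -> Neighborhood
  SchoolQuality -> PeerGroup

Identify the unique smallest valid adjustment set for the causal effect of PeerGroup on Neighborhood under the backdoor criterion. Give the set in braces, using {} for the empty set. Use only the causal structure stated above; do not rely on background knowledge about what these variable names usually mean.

Variables eligible for adjustment (non-descendants of PeerGroup, excluding PeerGroup and Neighborhood): {Motivation, SchoolQuality, TestScore, Tutoring}.
Backdoor paths from PeerGroup to Neighborhood:
  P1: PeerGroup <- SchoolQuality -> Tutoring -> Neighborhood
  P2: PeerGroup <- SchoolQuality -> Neighborhood
  P3: PeerGroup <- Motivation <- TestScore -> Attendance <- SchoolQuality -> Tutoring -> Neighborhood
  P4: PeerGroup <- Motivation <- TestScore -> Attendance <- SchoolQuality -> Neighborhood
The empty set is not sufficient: P1 (PeerGroup <- SchoolQuality -> Tutoring -> Neighborhood) has no collider blocking it and no conditioned non-collider, so it is open.
Try {SchoolQuality}:
  P1: blocked at fork node SchoolQuality ∈ conditioning set.
  P2: blocked at fork node SchoolQuality ∈ conditioning set.
  P3: blocked at collider Attendance (neither it nor any descendant is in the conditioning set).
  P4: blocked at collider Attendance (neither it nor any descendant is in the conditioning set).
{SchoolQuality} contains no descendant of PeerGroup and blocks every backdoor path.
No other singleton works — e.g. {TestScore} leaves P1 open — so {SchoolQuality} is the unique smallest valid adjustment set.

{SchoolQuality}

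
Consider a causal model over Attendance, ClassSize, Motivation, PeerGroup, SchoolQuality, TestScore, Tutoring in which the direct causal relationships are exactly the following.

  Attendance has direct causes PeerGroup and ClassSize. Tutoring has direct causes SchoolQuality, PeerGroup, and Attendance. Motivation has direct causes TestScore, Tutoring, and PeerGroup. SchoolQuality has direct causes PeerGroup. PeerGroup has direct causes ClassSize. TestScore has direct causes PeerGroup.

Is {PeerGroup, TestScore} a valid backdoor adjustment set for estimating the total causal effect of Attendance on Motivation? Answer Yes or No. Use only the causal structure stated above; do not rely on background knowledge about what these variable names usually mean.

Yes

Backdoor paths from Attendance to Motivation (paths whose first edge points into Attendance):
  P1: Attendance <- ClassSize -> PeerGroup -> SchoolQuality -> Tutoring -> Motivation
  P2: Attendance <- ClassSize -> PeerGroup -> TestScore -> Motivation
  P3: Attendance <- ClassSize -> PeerGroup -> Tutoring -> Motivation
  P4: Attendance <- ClassSize -> PeerGroup -> Motivation
  P5: Attendance <- PeerGroup -> SchoolQuality -> Tutoring -> Motivation
  P6: Attendance <- PeerGroup -> TestScore -> Motivation
  P7: Attendance <- PeerGroup -> Tutoring -> Motivation
  P8: Attendance <- PeerGroup -> Motivation
Condition 1 (no descendant of Attendance in the set): holds — descendants of Attendance are {Motivation, Tutoring}; none are in {PeerGroup, TestScore}.
Condition 2 (every backdoor path blocked by {PeerGroup, TestScore}):
  P1: blocked at chain node PeerGroup ∈ conditioning set.
  P2: blocked at chain node PeerGroup ∈ conditioning set.
  P3: blocked at chain node PeerGroup ∈ conditioning set.
  P4: blocked at chain node PeerGroup ∈ conditioning set.
  P5: blocked at fork node PeerGroup ∈ conditioning set.
  P6: blocked at fork node PeerGroup ∈ conditioning set.
  P7: blocked at fork node PeerGroup ∈ conditioning set.
  P8: blocked at fork node PeerGroup ∈ conditioning set.
{PeerGroup, TestScore} satisfies the backdoor criterion.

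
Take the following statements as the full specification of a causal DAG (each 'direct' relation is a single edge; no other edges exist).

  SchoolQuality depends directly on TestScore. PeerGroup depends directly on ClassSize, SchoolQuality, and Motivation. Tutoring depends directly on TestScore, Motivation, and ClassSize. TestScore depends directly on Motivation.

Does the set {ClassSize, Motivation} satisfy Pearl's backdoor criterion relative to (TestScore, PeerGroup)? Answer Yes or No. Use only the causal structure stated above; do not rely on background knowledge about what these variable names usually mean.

Yes

Backdoor paths from TestScore to PeerGroup (paths whose first edge points into TestScore):
  P1: TestScore <- Motivation -> Tutoring <- ClassSize -> PeerGroup
  P2: TestScore <- Motivation -> PeerGroup
Condition 1 (no descendant of TestScore in the set): holds — descendants of TestScore are {PeerGroup, SchoolQuality, Tutoring}; none are in {ClassSize, Motivation}.
Condition 2 (every backdoor path blocked by {ClassSize, Motivation}):
  P1: blocked at fork node Motivation ∈ conditioning set.
  P2: blocked at fork node Motivation ∈ conditioning set.
{ClassSize, Motivation} satisfies the backdoor criterion.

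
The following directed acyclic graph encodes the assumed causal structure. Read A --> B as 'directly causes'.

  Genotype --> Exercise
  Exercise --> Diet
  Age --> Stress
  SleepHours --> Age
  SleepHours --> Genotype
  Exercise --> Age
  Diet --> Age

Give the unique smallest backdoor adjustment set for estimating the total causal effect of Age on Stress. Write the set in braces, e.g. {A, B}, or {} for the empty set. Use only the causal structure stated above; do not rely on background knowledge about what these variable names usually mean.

Variables eligible for adjustment (non-descendants of Age, excluding Age and Stress): {Diet, Exercise, Genotype, SleepHours}.
Backdoor paths from Age to Stress:
  (none)
With no backdoor paths the empty set already satisfies the criterion, and it is trivially minimal.

{}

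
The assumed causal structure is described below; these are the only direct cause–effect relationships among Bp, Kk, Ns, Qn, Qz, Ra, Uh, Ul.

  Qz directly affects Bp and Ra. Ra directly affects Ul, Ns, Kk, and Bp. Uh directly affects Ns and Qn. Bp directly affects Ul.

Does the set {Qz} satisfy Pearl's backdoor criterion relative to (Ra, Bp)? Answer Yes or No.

Backdoor paths from Ra to Bp (paths whose first edge points into Ra):
  P1: Ra <- Qz -> Bp
Condition 1 (no descendant of Ra in the set): holds — descendants of Ra are {Bp, Kk, Ns, Ul}; none are in {Qz}.
Condition 2 (every backdoor path blocked by {Qz}):
  P1: blocked at fork node Qz ∈ conditioning set.
{Qz} satisfies the backdoor criterion.

Yes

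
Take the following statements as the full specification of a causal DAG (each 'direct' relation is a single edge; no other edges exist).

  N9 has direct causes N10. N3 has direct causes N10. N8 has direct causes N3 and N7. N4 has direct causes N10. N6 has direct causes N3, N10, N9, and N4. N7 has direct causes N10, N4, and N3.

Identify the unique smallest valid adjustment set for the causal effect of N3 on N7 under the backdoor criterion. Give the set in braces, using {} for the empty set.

Variables eligible for adjustment (non-descendants of N3, excluding N3 and N7): {N10, N4, N9}.
Backdoor paths from N3 to N7:
  P1: N3 <- N10 -> N4 -> N7
  P2: N3 <- N10 -> N9 -> N6 <- N4 -> N7
  P3: N3 <- N10 -> N7
  P4: N3 <- N10 -> N6 <- N4 -> N7
The empty set is not sufficient: P1 (N3 <- N10 -> N4 -> N7) has no collider blocking it and no conditioned non-collider, so it is open.
Try {N10}:
  P1: blocked at fork node N10 ∈ conditioning set.
  P2: blocked at fork node N10 ∈ conditioning set.
  P3: blocked at fork node N10 ∈ conditioning set.
  P4: blocked at fork node N10 ∈ conditioning set.
{N10} contains no descendant of N3 and blocks every backdoor path.
No other singleton works — e.g. {N4} leaves P3 open — so {N10} is the unique smallest valid adjustment set.

{N10}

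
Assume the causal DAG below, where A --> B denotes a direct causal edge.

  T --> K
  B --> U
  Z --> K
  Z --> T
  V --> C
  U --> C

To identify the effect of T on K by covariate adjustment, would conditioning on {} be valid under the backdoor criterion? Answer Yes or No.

No

Backdoor paths from T to K (paths whose first edge points into T):
  P1: T <- Z -> K
Condition 1 (no descendant of T in the set): holds — descendants of T are {K}; none are in {}.
Condition 2 (every backdoor path blocked by {}):
  P1: open — no interior node is in the conditioning set.
{} does not satisfy the backdoor criterion.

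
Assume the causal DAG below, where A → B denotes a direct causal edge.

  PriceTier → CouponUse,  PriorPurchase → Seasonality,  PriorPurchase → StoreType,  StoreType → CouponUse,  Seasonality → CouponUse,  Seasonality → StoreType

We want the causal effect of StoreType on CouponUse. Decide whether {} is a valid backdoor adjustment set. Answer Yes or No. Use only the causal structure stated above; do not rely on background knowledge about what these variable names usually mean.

No

Backdoor paths from StoreType to CouponUse (paths whose first edge points into StoreType):
  P1: StoreType <- PriorPurchase -> Seasonality -> CouponUse
  P2: StoreType <- Seasonality -> CouponUse
Condition 1 (no descendant of StoreType in the set): holds — descendants of StoreType are {CouponUse}; none are in {}.
Condition 2 (every backdoor path blocked by {}):
  P1: open — no interior node is in the conditioning set.
  P2: open — no interior node is in the conditioning set.
{} does not satisfy the backdoor criterion.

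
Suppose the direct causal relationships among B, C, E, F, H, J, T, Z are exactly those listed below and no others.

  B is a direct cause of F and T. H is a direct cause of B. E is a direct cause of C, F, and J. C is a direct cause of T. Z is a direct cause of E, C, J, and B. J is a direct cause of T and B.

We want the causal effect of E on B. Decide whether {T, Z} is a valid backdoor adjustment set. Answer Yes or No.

Backdoor paths from E to B (paths whose first edge points into E):
  P1: E <- Z -> J -> B
  P2: E <- Z -> J -> T <- B
  P3: E <- Z -> B
  P4: E <- Z -> C -> T <- J -> B
  P5: E <- Z -> C -> T <- B
Condition 1 (no descendant of E in the set): FAILS — T is a descendant of E.
Condition 2 (every backdoor path blocked by {T, Z}):
  P1: blocked at fork node Z ∈ conditioning set.
  P2: blocked at fork node Z ∈ conditioning set.
  P3: blocked at fork node Z ∈ conditioning set.
  P4: blocked at fork node Z ∈ conditioning set.
  P5: blocked at fork node Z ∈ conditioning set.
{T, Z} does not satisfy the backdoor criterion.

No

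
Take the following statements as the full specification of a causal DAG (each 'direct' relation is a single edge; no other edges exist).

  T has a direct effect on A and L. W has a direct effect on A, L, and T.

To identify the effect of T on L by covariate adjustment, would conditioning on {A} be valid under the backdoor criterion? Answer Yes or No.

Backdoor paths from T to L (paths whose first edge points into T):
  P1: T <- W -> L
Condition 1 (no descendant of T in the set): FAILS — A is a descendant of T.
Condition 2 (every backdoor path blocked by {A}):
  P1: open — no interior node is in the conditioning set.
{A} does not satisfy the backdoor criterion.

No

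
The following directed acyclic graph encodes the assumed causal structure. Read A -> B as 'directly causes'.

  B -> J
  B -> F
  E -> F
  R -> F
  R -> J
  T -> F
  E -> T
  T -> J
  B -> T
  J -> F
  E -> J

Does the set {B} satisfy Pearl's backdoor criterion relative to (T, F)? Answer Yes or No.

No

Backdoor paths from T to F (paths whose first edge points into T):
  P1: T <- B -> J <- R -> F
  P2: T <- B -> J <- E -> F
  P3: T <- B -> J -> F
  P4: T <- B -> F
  P5: T <- E -> J <- R -> F
  P6: T <- E -> J <- B -> F
  P7: T <- E -> J -> F
  P8: T <- E -> F
Condition 1 (no descendant of T in the set): holds — descendants of T are {F, J}; none are in {B}.
Condition 2 (every backdoor path blocked by {B}):
  P1: blocked at fork node B ∈ conditioning set.
  P2: blocked at fork node B ∈ conditioning set.
  P3: blocked at fork node B ∈ conditioning set.
  P4: blocked at fork node B ∈ conditioning set.
  P5: blocked at collider J (neither it nor any descendant is in the conditioning set).
  P6: blocked at collider J (neither it nor any descendant is in the conditioning set).
  P7: open — no interior node is in the conditioning set.
  P8: open — no interior node is in the conditioning set.
{B} does not satisfy the backdoor criterion.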